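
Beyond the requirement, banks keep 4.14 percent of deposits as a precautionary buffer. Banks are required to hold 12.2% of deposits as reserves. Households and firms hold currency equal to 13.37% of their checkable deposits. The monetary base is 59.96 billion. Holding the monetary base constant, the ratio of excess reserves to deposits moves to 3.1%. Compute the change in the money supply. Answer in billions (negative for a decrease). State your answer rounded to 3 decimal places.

8.300 billion

Initially m₁ = (1 + 0.1337) / (0.122 + 0.0414 + 0.1337) ≈ 3.815887, so M₁ = 3.815887 × 59.96 ≈ 228.8006 billion.
After the change m₂ = (1 + 0.1337) / (0.122 + 0.031 + 0.1337) ≈ 3.954308, so M₂ = 3.954308 × 59.96 ≈ 237.1003 billion.
ΔM = M₂ − M₁ = 237.1003 − 228.8006 = 8.2997 billion.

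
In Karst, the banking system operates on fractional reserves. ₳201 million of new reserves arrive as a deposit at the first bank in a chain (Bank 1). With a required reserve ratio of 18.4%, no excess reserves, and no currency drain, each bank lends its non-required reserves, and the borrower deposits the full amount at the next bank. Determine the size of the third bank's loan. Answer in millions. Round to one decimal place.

Each bank lends a fraction (1 − rr) = 0.8160 of the deposit it receives, so Bank 3 receives 201·0.8160^2 and lends 201·0.8160^3 ≈ 109.2110 million.

₳109.2 million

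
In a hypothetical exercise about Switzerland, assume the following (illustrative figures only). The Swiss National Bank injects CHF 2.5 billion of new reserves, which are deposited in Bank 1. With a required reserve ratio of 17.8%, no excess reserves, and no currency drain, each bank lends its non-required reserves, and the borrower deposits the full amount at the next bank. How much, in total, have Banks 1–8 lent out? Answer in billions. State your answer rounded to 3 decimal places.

Bank i lends (1 − rr)^i of the original deposit: Bank 1 lends 2.5·0.8220 = 2.0550, Bank 2 lends 2.5·0.8220² ≈ 1.6892, and so on.
Summing a geometric series: total = 2.5·[0.8220·(1 − 0.8220^8) / (1 − 0.8220)] ≈ 9.1386 billion.

CHF 9.139 billion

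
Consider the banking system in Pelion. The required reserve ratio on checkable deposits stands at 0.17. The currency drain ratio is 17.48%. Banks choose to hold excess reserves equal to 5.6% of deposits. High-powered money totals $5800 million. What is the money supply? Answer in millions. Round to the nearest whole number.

The money multiplier is m = (1 + c) / (rr + e + c) = (1 + 0.1748) / (0.17 + 0.056 + 0.1748) ≈ 2.93114.
So M = m × MB = 2.93114 × 5800 = 17000.612 million.

$17001 million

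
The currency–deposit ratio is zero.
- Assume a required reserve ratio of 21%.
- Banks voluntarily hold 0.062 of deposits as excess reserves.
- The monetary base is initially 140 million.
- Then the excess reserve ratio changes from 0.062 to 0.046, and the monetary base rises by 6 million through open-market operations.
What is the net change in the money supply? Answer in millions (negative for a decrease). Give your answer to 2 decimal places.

55.61 million

Before: m₁ = 1 / (0.21 + 0.062) ≈ 3.676471, MB₁ = 140, so M₁ = 3.676471 × 140 ≈ 514.7059 million.
After: m₂ = 1 / (0.21 + 0.046) = 3.906250, MB₂ = 140 + 6 = 146, so M₂ = 3.906250 × 146 = 570.3125 million.
ΔM = M₂ − M₁ = 570.3125 − 514.7059 = 55.6066 million.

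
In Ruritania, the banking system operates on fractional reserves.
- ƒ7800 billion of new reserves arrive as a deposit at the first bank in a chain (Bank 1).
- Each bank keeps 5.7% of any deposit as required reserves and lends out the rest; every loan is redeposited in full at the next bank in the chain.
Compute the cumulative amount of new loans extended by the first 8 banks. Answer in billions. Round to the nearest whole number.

Bank i lends (1 − rr)^i of the original deposit: Bank 1 lends 7800·0.9430 = 7355.4000, Bank 2 lends 7800·0.9430² = 6936.1422, and so on.
Summing a geometric series: total = 7800·[0.9430·(1 − 0.9430^8) / (1 − 0.9430)] ≈ 48351.1268 billion.

ƒ48351 billion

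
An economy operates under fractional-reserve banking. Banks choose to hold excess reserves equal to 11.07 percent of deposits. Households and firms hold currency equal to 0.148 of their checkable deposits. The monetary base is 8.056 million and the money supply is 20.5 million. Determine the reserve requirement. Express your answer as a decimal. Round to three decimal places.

Using m = M/MB = 20.5/8.056 ≈ 2.544687. Since m = (1 + c)/(c + rr + e), the denominator satisfies c + rr + e = (1 + c)/m = (1 + 0.148) / 2.544687 ≈ 0.451136.
With c = 0.148 and e = 0.1107, the reserve requirement is 0.451136 − 0.148 − 0.1107 = 0.192436.

0.192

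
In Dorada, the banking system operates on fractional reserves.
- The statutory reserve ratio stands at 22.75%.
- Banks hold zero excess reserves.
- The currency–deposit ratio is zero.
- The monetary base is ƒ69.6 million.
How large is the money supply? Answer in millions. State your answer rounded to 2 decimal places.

With no currency drain or excess reserves, the money multiplier is m = 1/rr = 1/0.2275 ≈ 4.39560.
Money supply M = m × MB = 4.39560 × 69.6 ≈ 305.9338 million.

ƒ305.93 million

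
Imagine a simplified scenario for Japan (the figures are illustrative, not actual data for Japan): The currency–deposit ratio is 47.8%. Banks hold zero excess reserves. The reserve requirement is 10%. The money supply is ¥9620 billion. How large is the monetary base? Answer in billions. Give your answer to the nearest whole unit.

The money multiplier is m = (1 + c) / (rr + c) = (1 + 0.478) / (0.1 + 0.478) ≈ 2.55709.
MB = M / m = 9620 / 2.55709 ≈ 3762.0889 billion.

¥3762 billion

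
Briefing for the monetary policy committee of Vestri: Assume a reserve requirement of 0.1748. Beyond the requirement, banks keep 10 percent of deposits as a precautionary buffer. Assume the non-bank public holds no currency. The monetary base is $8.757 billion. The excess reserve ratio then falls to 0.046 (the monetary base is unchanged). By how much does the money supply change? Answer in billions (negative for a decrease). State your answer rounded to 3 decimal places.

$7.794 billion

Initially m₁ = 1 / (0.1748 + 0.1) ≈ 3.63901, so M₁ = 3.63901 × 8.757 ≈ 31.8668 billion.
After the change m₂ = 1 / (0.1748 + 0.046) ≈ 4.52899, so M₂ = 4.52899 × 8.757 ≈ 39.6604 billion.
ΔM = M₂ − M₁ = 39.6604 − 31.8668 = 7.7936 billion.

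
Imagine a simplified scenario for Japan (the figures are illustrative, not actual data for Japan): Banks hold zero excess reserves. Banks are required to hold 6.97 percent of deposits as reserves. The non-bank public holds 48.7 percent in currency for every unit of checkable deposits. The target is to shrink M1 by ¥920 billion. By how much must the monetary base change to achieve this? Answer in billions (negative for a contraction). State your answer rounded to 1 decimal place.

The money multiplier is m = (1 + c) / (rr + c) = (1 + 0.487) / (0.0697 + 0.487) ≈ 2.67110.
ΔMB = ΔM / m = (−920) / 2.67110 ≈ -344.4274 billion.

-344.4 billion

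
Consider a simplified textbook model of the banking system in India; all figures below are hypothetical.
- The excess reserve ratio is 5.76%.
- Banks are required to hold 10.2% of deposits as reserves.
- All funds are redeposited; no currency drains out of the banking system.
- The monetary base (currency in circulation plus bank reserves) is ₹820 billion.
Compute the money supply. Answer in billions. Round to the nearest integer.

The money multiplier is m = 1 / (rr + e) = 1 / (0.102 + 0.0576) ≈ 6.2657.
So M = m × MB = 6.2657 × 820 = 5137.874 billion.

₹5138 billion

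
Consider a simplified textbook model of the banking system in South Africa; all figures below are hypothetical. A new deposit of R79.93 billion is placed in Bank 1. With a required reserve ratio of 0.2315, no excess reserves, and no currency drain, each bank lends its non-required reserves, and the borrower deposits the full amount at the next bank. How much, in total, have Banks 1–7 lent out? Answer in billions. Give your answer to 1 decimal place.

Bank i lends (1 − rr)^i of the original deposit: Bank 1 lends 79.93·0.7685 ≈ 61.4262, Bank 2 lends 79.93·0.7685² ≈ 47.2060, and so on.
Summing a geometric series: total = 79.93·[0.7685·(1 − 0.7685^7) / (1 − 0.7685)] ≈ 223.3341 billion.

R223.3 billion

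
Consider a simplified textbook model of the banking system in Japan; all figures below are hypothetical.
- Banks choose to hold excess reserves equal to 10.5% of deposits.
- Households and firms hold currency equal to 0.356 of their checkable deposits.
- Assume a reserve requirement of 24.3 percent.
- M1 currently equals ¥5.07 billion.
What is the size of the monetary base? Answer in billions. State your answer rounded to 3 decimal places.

¥2.632 billion

The money multiplier is m = (1 + c) / (rr + e + c) = (1 + 0.356) / (0.243 + 0.105 + 0.356) ≈ 1.92614.
MB = M / m = 5.07 / 1.92614 ≈ 2.6322 billion.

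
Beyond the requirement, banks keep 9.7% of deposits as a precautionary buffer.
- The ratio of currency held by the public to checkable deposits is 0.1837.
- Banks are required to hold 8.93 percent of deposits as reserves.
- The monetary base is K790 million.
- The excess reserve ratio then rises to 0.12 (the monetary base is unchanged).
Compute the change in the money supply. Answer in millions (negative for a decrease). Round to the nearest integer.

-148 million

Initially m₁ = (1 + 0.1837) / (0.0893 + 0.097 + 0.1837) ≈ 3.1992, so M₁ = 3.1992 × 790 = 2527.368 million.
After the change m₂ = (1 + 0.1837) / (0.0893 + 0.12 + 0.1837) ≈ 3.0120, so M₂ = 3.0120 × 790 = 2379.48 million.
ΔM = M₂ − M₁ = 2379.48 − 2527.368 = -147.888 million.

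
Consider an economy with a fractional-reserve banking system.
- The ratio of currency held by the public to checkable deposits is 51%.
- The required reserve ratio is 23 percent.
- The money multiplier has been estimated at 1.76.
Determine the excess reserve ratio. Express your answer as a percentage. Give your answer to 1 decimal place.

11.8%

Using m = 1.76. Since m = (1 + c)/(c + rr + e), the denominator satisfies c + rr + e = (1 + c)/m = (1 + 0.51) / 1.76 ≈ 0.857955.
With c = 0.51 and rr = 0.23, the excess reserve ratio is 0.857955 − 0.51 − 0.23 = 0.117955.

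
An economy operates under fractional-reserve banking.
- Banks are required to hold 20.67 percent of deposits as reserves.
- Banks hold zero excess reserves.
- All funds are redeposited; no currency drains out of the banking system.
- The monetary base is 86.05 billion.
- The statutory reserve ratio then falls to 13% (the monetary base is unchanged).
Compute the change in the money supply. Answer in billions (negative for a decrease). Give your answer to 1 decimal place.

Initially m₁ = 1 / (0.2067) ≈ 4.8379, so M₁ = 4.8379 × 86.05 ≈ 416.3013 billion.
After the change m₂ = 1 / (0.13) ≈ 7.6923, so M₂ = 7.6923 × 86.05 ≈ 661.9224 billion.
ΔM = M₂ − M₁ = 661.9224 − 416.3013 = 245.6211 billion.

245.6 billion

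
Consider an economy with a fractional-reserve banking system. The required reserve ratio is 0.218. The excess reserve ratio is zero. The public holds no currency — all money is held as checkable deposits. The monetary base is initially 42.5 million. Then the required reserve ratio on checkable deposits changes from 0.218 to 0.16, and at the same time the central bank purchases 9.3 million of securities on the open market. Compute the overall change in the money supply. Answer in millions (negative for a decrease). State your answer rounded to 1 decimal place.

128.8 million

Before: m₁ = 1 / (0.218) ≈ 4.5872, MB₁ = 42.5, so M₁ = 4.5872 × 42.5 = 194.956 million.
After: m₂ = 1 / (0.16) = 6.25, MB₂ = 42.5 + 9.3 = 51.8, so M₂ = 6.25 × 51.8 = 323.75 million.
ΔM = M₂ − M₁ = 323.75 − 194.956 = 128.794 million.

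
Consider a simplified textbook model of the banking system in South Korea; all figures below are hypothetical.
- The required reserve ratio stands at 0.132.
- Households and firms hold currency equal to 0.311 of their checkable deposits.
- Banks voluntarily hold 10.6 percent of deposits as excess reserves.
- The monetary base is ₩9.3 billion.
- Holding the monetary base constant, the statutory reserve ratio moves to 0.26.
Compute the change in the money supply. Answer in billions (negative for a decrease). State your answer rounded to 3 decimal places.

-4.199 billion

Initially m₁ = (1 + 0.311) / (0.132 + 0.106 + 0.311) ≈ 2.38798, so M₁ = 2.38798 × 9.3 ≈ 22.2082 billion.
After the change m₂ = (1 + 0.311) / (0.26 + 0.106 + 0.311) ≈ 1.93648, so M₂ = 1.93648 × 9.3 ≈ 18.0093 billion.
ΔM = M₂ − M₁ = 18.0093 − 22.2082 = -4.1989 billion.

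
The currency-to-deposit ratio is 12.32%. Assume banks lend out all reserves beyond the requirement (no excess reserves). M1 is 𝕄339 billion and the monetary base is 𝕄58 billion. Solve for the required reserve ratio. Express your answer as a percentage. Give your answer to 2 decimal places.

6.90%

Using m = M/MB = 339/58 ≈ 5.844828. Since m = (1 + c)/(c + rr + e), the denominator satisfies c + rr + e = (1 + c)/m = (1 + 0.1232) / 5.844828 ≈ 0.192170.
With c = 0.1232 and e = 0, the required reserve ratio is 0.192170 − 0.1232 − 0 = 0.06897.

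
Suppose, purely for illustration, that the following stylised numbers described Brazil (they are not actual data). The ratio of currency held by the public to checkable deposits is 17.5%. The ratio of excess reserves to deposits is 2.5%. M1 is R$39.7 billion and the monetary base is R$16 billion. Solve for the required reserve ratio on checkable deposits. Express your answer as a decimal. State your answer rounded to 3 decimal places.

0.274

Using m = M/MB = 39.7/16 = 2.481250. Since m = (1 + c)/(c + rr + e), the denominator satisfies c + rr + e = (1 + c)/m = (1 + 0.175) / 2.481250 ≈ 0.473552.
With c = 0.175 and e = 0.025, the required reserve ratio on checkable deposits is 0.473552 − 0.175 − 0.025 = 0.273552.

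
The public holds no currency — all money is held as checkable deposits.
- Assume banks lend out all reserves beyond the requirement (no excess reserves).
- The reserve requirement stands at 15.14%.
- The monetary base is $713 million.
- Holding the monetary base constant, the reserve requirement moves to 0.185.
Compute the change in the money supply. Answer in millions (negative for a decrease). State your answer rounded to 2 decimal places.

Initially m₁ = 1 / (0.1514) ≈ 6.605020, so M₁ = 6.605020 × 713 ≈ 4709.3793 million.
After the change m₂ = 1 / (0.185) ≈ 5.405405, so M₂ = 5.405405 × 713 ≈ 3854.0538 million.
ΔM = M₂ − M₁ = 3854.0538 − 4709.3793 = -855.3255 million.

-855.33 million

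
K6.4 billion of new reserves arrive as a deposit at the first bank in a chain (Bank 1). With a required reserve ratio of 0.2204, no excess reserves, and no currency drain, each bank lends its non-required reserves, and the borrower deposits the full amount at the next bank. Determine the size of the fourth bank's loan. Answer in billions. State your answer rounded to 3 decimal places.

Each bank lends a fraction (1 − rr) = 0.7796 of the deposit it receives, so Bank 4 receives 6.4·0.7796^3 and lends 6.4·0.7796^4 ≈ 2.3641 billion.

K2.364 billion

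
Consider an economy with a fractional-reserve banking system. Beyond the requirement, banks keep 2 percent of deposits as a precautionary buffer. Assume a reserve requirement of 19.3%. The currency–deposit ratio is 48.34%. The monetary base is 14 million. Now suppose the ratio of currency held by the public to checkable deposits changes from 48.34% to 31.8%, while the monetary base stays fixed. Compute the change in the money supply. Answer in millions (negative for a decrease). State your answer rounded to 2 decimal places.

Initially m₁ = (1 + 0.4834) / (0.193 + 0.02 + 0.4834) ≈ 2.13010, so M₁ = 2.13010 × 14 = 29.8214 million.
After the change m₂ = (1 + 0.318) / (0.193 + 0.02 + 0.318) ≈ 2.48211, so M₂ = 2.48211 × 14 ≈ 34.7495 million.
ΔM = M₂ − M₁ = 34.7495 − 29.8214 = 4.9281 million.

4.93 million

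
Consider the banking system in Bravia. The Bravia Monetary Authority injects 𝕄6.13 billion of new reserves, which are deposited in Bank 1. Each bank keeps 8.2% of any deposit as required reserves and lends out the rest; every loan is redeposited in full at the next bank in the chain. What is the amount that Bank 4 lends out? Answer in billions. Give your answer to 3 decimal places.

𝕄4.353 billion

Each bank lends a fraction (1 − rr) = 0.9180 of the deposit it receives, so Bank 4 receives 6.13·0.9180^3 and lends 6.13·0.9180^4 ≈ 4.3534 billion.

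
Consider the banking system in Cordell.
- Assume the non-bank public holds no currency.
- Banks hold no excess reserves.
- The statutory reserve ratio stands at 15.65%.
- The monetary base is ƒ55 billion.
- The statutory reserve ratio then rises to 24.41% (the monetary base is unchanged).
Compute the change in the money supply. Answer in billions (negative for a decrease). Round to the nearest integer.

-126 billion

Initially m₁ = 1 / (0.1565) ≈ 6.3898, so M₁ = 6.3898 × 55 = 351.439 billion.
After the change m₂ = 1 / (0.2441) ≈ 4.0967, so M₂ = 4.0967 × 55 = 225.3185 billion.
ΔM = M₂ − M₁ = 225.3185 − 351.439 = -126.1205 billion.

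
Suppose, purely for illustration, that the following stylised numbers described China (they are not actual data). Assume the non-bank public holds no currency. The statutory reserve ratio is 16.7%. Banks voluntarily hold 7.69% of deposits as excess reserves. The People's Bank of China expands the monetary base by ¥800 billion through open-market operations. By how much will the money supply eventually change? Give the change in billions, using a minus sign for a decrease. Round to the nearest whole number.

The money multiplier is m = 1 / (rr + e) = 1 / (0.167 + 0.0769) ≈ 4.1.
The purchase adds 800 billion of base, so ΔM = m × ΔMB = 4.1 × (+800) = 3280 billion.

¥3280 billion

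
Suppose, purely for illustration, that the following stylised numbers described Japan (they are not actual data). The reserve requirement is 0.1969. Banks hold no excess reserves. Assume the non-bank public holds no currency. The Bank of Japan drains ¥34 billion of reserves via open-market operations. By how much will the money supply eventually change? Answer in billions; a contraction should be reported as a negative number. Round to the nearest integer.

The simple money multiplier is m = 1/rr = 1/0.1969 ≈ 5.0787.
An open-market sale reduces the monetary base by 34 billion, so ΔM = m × ΔMB = 5.0787 × (−34) = -172.6758 billion.

-173 billion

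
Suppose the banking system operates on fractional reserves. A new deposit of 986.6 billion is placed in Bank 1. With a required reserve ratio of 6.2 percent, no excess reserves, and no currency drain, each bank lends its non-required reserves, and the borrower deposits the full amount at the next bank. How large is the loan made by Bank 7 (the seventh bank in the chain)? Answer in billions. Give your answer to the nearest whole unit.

Each bank lends a fraction (1 − rr) = 0.9380 of the deposit it receives, so Bank 7 receives 986.6·0.9380^6 and lends 986.6·0.9380^7 ≈ 630.3198 billion.

630 billion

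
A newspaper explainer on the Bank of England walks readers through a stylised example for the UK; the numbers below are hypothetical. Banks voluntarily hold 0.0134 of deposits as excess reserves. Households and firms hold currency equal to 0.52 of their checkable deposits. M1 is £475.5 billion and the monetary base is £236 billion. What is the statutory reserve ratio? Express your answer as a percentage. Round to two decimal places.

22.10%

Using m = M/MB = 475.5/236 ≈ 2.014831. Since m = (1 + c)/(c + rr + e), the denominator satisfies c + rr + e = (1 + c)/m = (1 + 0.52) / 2.014831 ≈ 0.754406.
With c = 0.52 and e = 0.0134, the statutory reserve ratio is 0.754406 − 0.52 − 0.0134 = 0.221006.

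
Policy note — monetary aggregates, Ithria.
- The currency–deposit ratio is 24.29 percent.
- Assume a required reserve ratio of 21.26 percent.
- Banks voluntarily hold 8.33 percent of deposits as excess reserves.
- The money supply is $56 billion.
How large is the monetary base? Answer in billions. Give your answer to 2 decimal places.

$24.28 billion

The money multiplier is m = (1 + c) / (rr + e + c) = (1 + 0.2429) / (0.2126 + 0.0833 + 0.2429) ≈ 2.30679.
MB = M / m = 56 / 2.30679 ≈ 24.2762 billion.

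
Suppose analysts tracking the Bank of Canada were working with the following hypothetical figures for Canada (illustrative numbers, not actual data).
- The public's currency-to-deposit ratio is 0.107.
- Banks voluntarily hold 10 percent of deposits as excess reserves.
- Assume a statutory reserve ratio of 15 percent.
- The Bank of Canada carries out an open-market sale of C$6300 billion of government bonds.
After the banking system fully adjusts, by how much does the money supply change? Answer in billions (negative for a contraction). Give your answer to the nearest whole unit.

The money multiplier is m = (1 + c) / (rr + e + c) = (1 + 0.107) / (0.15 + 0.1 + 0.107) ≈ 3.10084.
The sale removes 6300 billion of base, so ΔM = m × ΔMB = 3.10084 × (−6300) = -19535.292 billion.

-19535 billion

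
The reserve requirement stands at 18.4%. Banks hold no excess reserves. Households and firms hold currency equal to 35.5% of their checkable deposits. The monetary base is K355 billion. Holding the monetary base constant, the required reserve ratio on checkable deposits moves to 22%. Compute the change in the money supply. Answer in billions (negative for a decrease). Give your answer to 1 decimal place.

-55.9 billion

Initially m₁ = (1 + 0.355) / (0.184 + 0.355) ≈ 2.51391, so M₁ = 2.51391 × 355 ≈ 892.438 billion.
After the change m₂ = (1 + 0.355) / (0.22 + 0.355) ≈ 2.35652, so M₂ = 2.35652 × 355 = 836.5646 billion.
ΔM = M₂ − M₁ = 836.5646 − 892.438 = -55.8734 billion.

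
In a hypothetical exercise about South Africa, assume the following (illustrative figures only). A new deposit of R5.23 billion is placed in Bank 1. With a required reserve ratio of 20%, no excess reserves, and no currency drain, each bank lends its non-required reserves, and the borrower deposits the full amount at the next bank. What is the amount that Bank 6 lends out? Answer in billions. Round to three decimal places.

R1.371 billion

Each bank lends a fraction (1 − rr) = 0.8000 of the deposit it receives, so Bank 6 receives 5.23·0.8000^5 and lends 5.23·0.8000^6 ≈ 1.3710 billion.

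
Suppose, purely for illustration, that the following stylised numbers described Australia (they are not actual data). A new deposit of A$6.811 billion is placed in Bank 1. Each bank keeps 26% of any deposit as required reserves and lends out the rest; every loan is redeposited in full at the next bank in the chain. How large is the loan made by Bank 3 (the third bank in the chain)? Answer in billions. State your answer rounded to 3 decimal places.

Each bank lends a fraction (1 − rr) = 0.7400 of the deposit it receives, so Bank 3 receives 6.811·0.7400^2 and lends 6.811·0.7400^3 ≈ 2.7600 billion.

A$2.760 billion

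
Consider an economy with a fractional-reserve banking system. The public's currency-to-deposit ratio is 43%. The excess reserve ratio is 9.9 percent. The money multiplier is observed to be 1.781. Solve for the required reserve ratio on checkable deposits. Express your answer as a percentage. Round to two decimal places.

27.39%

Using m = 1.781. Since m = (1 + c)/(c + rr + e), the denominator satisfies c + rr + e = (1 + c)/m = (1 + 0.43) / 1.781 ≈ 0.802920.
With c = 0.43 and e = 0.099, the required reserve ratio on checkable deposits is 0.802920 − 0.43 − 0.099 = 0.27392.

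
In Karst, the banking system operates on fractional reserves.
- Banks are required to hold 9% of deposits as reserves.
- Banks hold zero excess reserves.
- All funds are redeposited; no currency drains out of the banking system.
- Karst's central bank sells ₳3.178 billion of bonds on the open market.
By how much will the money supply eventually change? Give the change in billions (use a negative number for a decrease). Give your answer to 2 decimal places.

-35.31 billion

The simple money multiplier is m = 1/rr = 1/0.09 ≈ 11.1111.
An open-market sale reduces the monetary base by 3.178 billion, so ΔM = m × ΔMB = 11.1111 × (−3.178) ≈ -35.3111 billion.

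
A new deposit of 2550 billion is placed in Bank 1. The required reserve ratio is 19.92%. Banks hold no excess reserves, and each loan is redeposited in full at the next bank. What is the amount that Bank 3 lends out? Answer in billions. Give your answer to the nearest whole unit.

1310 billion

Each bank lends a fraction (1 − rr) = 0.8008 of the deposit it receives, so Bank 3 receives 2550·0.8008^2 and lends 2550·0.8008^3 ≈ 1309.5207 billion.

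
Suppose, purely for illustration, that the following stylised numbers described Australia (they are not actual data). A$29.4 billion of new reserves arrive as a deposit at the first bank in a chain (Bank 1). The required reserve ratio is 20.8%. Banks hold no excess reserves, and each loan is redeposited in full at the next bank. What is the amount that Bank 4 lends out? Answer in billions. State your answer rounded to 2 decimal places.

Each bank lends a fraction (1 − rr) = 0.7920 of the deposit it receives, so Bank 4 receives 29.4·0.7920^3 and lends 29.4·0.7920^4 ≈ 11.5677 billion.

A$11.57 billion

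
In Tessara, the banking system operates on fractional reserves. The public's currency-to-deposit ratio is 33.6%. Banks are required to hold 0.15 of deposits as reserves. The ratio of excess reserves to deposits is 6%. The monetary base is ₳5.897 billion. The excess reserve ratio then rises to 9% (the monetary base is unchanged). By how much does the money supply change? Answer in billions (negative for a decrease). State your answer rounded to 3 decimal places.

Initially m₁ = (1 + 0.336) / (0.15 + 0.06 + 0.336) ≈ 2.44689, so M₁ = 2.44689 × 5.897 ≈ 14.4293 billion.
After the change m₂ = (1 + 0.336) / (0.15 + 0.09 + 0.336) ≈ 2.31944, so M₂ = 2.31944 × 5.897 ≈ 13.6777 billion.
ΔM = M₂ − M₁ = 13.6777 − 14.4293 = -0.7516 billion.

-0.752 billion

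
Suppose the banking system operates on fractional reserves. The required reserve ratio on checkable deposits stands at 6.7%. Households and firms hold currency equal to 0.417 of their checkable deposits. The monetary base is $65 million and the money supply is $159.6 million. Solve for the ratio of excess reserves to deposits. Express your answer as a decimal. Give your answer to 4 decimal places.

Using m = M/MB = 159.6/65 ≈ 2.455385. Since m = (1 + c)/(c + rr + e), the denominator satisfies c + rr + e = (1 + c)/m = (1 + 0.417) / 2.455385 ≈ 0.577099.
With c = 0.417 and rr = 0.067, the ratio of excess reserves to deposits is 0.577099 − 0.417 − 0.067 = 0.093099.

0.0931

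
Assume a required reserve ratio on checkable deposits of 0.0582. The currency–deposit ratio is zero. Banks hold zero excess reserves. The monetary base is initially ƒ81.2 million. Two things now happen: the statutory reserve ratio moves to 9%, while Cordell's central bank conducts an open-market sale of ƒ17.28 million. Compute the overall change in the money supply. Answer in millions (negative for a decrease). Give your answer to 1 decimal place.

Before: m₁ = 1 / (0.0582) ≈ 17.1821, MB₁ = 81.2, so M₁ = 17.1821 × 81.2 ≈ 1395.1865 million.
After: m₂ = 1 / (0.09) ≈ 11.1111, MB₂ = 81.2 − 17.28 = 63.92, so M₂ = 11.1111 × 63.92 ≈ 710.2215 million.
ΔM = M₂ − M₁ = 710.2215 − 1395.1865 = -684.965 million.

-685.0 million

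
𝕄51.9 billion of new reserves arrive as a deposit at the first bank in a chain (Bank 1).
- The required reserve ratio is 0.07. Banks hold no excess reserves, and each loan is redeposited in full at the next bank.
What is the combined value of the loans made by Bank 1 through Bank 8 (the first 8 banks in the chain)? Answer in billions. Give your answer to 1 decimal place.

Bank i lends (1 − rr)^i of the original deposit: Bank 1 lends 51.9·0.9300 = 48.2670, Bank 2 lends 51.9·0.9300² ≈ 44.8883, and so on.
Summing a geometric series: total = 51.9·[0.9300·(1 − 0.9300^8) / (1 − 0.9300)] ≈ 303.6809 billion.

𝕄303.7 billion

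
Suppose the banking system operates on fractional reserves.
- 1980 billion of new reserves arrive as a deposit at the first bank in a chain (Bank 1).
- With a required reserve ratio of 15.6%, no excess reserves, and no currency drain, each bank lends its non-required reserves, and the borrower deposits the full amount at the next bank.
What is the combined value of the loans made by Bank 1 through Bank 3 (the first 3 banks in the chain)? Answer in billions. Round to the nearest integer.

Bank i lends (1 − rr)^i of the original deposit: Bank 1 lends 1980·0.8440 = 1671.1200, Bank 2 lends 1980·0.8440² ≈ 1410.4253, and so on.
Summing a geometric series: total = 1980·[0.8440·(1 − 0.8440^3) / (1 − 0.8440)] ≈ 4271.9442 billion.

4272 billion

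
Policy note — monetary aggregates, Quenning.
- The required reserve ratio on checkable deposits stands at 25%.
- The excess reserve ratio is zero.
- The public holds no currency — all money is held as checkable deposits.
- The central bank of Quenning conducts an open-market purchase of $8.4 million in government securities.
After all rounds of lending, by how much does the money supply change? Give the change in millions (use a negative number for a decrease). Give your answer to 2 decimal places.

$33.60 million

The simple money multiplier is m = 1/rr = 1/0.25 = 4.
An open-market purchase increases the monetary base by 8.4 million, so ΔM = m × ΔMB = 4 × 8.4 = 33.6 million.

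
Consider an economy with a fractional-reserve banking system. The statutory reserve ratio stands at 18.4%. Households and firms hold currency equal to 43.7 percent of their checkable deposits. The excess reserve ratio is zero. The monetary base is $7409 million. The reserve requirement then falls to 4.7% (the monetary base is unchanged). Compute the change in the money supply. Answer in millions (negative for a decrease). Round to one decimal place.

Initially m₁ = (1 + 0.437) / (0.184 + 0.437) ≈ 2.314010, so M₁ = 2.314010 × 7409 ≈ 17144.5001 million.
After the change m₂ = (1 + 0.437) / (0.047 + 0.437) ≈ 2.969008, so M₂ = 2.969008 × 7409 ≈ 21997.3803 million.
ΔM = M₂ − M₁ = 21997.3803 − 17144.5001 = 4852.8802 million.

$4852.9 million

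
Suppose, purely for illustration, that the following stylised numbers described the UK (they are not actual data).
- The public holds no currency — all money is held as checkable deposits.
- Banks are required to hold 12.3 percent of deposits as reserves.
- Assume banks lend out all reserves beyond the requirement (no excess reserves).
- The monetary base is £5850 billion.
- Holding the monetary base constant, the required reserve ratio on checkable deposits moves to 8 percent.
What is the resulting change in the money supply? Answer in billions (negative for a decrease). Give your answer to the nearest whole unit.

£25564 billion

Initially m₁ = 1 / (0.123) ≈ 8.13008, so M₁ = 8.13008 × 5850 = 47560.968 billion.
After the change m₂ = 1 / (0.08) = 12.5, so M₂ = 12.5 × 5850 = 73125 billion.
ΔM = M₂ − M₁ = 73125 − 47560.968 = 25564.032 billion.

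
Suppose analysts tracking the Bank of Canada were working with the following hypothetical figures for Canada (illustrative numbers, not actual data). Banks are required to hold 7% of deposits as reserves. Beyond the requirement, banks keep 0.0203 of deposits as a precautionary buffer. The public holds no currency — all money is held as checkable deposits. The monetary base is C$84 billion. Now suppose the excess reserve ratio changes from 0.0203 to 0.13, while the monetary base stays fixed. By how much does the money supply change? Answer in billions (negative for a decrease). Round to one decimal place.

Initially m₁ = 1 / (0.07 + 0.0203) ≈ 11.0742, so M₁ = 11.0742 × 84 = 930.2328 billion.
After the change m₂ = 1 / (0.07 + 0.13) = 5, so M₂ = 5 × 84 = 420 billion.
ΔM = M₂ − M₁ = 420 − 930.2328 = -510.2328 billion.

-510.2 billion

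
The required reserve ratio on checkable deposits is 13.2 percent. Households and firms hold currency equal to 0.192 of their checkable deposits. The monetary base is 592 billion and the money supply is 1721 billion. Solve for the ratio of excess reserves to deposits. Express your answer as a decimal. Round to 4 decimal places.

0.0860

Using m = M/MB = 1721/592 ≈ 2.907095. Since m = (1 + c)/(c + rr + e), the denominator satisfies c + rr + e = (1 + c)/m = (1 + 0.192) / 2.907095 ≈ 0.410031.
With c = 0.192 and rr = 0.132, the ratio of excess reserves to deposits is 0.410031 − 0.192 − 0.132 = 0.086031.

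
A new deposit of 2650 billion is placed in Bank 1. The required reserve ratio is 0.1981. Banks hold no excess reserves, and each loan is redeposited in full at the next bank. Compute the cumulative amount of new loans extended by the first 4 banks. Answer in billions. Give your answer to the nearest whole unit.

6291 billion

Bank i lends (1 − rr)^i of the original deposit: Bank 1 lends 2650·0.8019 = 2125.0350, Bank 2 lends 2650·0.8019² ≈ 1704.0656, and so on.
Summing a geometric series: total = 2650·[0.8019·(1 − 0.8019^4) / (1 − 0.8019)] ≈ 6291.3792 billion.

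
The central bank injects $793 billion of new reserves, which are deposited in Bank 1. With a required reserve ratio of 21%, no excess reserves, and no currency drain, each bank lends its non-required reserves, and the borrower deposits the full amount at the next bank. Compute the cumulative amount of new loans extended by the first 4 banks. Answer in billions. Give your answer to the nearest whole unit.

Bank i lends (1 − rr)^i of the original deposit: Bank 1 lends 793·0.7900 = 626.4700, Bank 2 lends 793·0.7900² = 494.9113, and so on.
Summing a geometric series: total = 793·[0.7900·(1 − 0.7900^4) / (1 − 0.7900)] ≈ 1821.2354 billion.

$1821 billion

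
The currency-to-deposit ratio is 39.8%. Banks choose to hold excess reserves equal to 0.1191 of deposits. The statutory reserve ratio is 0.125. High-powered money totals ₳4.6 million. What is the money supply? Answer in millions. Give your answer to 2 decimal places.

₳10.02 million

The money multiplier is m = (1 + c) / (rr + e + c) = (1 + 0.398) / (0.125 + 0.1191 + 0.398) ≈ 2.1772.
So M = m × MB = 2.1772 × 4.6 ≈ 10.0151 million.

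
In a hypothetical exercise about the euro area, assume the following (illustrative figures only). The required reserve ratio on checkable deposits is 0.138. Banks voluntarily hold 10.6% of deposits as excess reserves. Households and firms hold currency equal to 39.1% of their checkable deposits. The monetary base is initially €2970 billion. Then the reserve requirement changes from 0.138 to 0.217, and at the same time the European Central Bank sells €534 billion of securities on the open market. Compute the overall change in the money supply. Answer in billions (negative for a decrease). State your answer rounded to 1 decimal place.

Before: m₁ = (1 + 0.391) / (0.138 + 0.106 + 0.391) ≈ 2.190551, MB₁ = 2970, so M₁ = 2.190551 × 2970 ≈ 6505.9365 billion.
After: m₂ = (1 + 0.391) / (0.217 + 0.106 + 0.391) ≈ 1.948179, MB₂ = 2970 − 534 = 2436, so M₂ = 1.948179 × 2436 ≈ 4745.764 billion.
ΔM = M₂ − M₁ = 4745.764 − 6505.9365 = -1760.1725 billion.

-1760.2 billion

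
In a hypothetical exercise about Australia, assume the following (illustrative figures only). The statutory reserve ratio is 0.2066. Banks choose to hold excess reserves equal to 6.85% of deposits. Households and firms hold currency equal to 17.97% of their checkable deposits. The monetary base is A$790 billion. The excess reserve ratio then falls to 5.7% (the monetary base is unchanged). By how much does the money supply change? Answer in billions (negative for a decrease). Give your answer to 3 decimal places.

Initially m₁ = (1 + 0.1797) / (0.2066 + 0.0685 + 0.1797) ≈ 2.5938874, so M₁ = 2.5938874 × 790 ≈ 2049.171 billion.
After the change m₂ = (1 + 0.1797) / (0.2066 + 0.057 + 0.1797) ≈ 2.6611775, so M₂ = 2.6611775 × 790 ≈ 2102.3302 billion.
ΔM = M₂ − M₁ = 2102.3302 − 2049.171 = 53.1592 billion.

A$53.159 billion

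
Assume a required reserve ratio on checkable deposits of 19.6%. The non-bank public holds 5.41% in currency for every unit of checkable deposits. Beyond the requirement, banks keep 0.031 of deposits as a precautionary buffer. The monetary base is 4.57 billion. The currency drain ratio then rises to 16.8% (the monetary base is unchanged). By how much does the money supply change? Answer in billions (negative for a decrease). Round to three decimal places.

Initially m₁ = (1 + 0.0541) / (0.196 + 0.031 + 0.0541) ≈ 3.74991, so M₁ = 3.74991 × 4.57 ≈ 17.1371 billion.
After the change m₂ = (1 + 0.168) / (0.196 + 0.031 + 0.168) ≈ 2.95696, so M₂ = 2.95696 × 4.57 ≈ 13.5133 billion.
ΔM = M₂ − M₁ = 13.5133 − 17.1371 = -3.6238 billion.

-3.624 billion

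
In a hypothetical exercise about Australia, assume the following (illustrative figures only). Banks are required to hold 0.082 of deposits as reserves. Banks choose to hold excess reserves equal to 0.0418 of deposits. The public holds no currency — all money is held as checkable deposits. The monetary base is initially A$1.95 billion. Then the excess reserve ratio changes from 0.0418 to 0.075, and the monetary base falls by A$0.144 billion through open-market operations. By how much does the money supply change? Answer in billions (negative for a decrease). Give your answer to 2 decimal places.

-4.25 billion

Before: m₁ = 1 / (0.082 + 0.0418) ≈ 8.0775, MB₁ = 1.95, so M₁ = 8.0775 × 1.95 ≈ 15.7511 billion.
After: m₂ = 1 / (0.082 + 0.075) ≈ 6.3694, MB₂ = 1.95 − 0.144 = 1.806, so M₂ = 6.3694 × 1.806 ≈ 11.5031 billion.
ΔM = M₂ − M₁ = 11.5031 − 15.7511 = -4.248 billion.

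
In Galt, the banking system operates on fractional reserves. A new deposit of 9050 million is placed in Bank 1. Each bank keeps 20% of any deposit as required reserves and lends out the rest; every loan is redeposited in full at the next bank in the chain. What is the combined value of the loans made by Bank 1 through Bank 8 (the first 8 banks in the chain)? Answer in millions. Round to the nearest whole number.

Bank i lends (1 − rr)^i of the original deposit: Bank 1 lends 9050·0.8000 = 7240.0000, Bank 2 lends 9050·0.8000² = 5792.0000, and so on.
Summing a geometric series: total = 9050·[0.8000·(1 − 0.8000^8) / (1 − 0.8000)] ≈ 30126.6478 million.

30127 million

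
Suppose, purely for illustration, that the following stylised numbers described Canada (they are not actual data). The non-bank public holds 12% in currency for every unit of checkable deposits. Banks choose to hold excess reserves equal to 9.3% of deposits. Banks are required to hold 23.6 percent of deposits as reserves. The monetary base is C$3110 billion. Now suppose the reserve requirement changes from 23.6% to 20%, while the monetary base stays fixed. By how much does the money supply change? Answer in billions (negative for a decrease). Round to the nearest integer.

Initially m₁ = (1 + 0.12) / (0.236 + 0.093 + 0.12) ≈ 2.49443, so M₁ = 2.49443 × 3110 = 7757.6773 billion.
After the change m₂ = (1 + 0.12) / (0.2 + 0.093 + 0.12) ≈ 2.71186, so M₂ = 2.71186 × 3110 = 8433.8846 billion.
ΔM = M₂ − M₁ = 8433.8846 − 7757.6773 = 676.2073 billion.

C$676 billion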